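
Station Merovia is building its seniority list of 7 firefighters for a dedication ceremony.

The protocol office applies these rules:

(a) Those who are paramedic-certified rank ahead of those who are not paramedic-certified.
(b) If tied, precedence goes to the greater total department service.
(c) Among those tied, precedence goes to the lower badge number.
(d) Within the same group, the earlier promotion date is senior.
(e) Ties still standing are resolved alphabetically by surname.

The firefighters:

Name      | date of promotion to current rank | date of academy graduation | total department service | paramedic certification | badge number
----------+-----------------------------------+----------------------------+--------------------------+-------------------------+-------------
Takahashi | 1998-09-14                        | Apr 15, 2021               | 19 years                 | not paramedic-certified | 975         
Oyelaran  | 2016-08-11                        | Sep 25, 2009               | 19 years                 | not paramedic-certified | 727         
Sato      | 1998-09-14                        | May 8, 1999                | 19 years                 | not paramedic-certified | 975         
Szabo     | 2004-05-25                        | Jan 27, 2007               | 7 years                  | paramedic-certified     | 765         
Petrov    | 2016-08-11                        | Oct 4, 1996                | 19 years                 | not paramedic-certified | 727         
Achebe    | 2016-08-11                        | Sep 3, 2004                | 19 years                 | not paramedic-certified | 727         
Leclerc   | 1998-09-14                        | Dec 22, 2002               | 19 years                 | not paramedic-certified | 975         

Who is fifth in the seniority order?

Leclerc

By the first rule: Szabo (paramedic-certified); then Achebe, Oyelaran, Petrov, Leclerc, Sato and Takahashi (each not paramedic-certified).
Achebe, Oyelaran, Petrov, Leclerc, Sato and Takahashi all have total department service 19 years, so the next rule applies.
Among Achebe, Oyelaran, Petrov, Leclerc, Sato and Takahashi, by badge number (lower first): Achebe, Oyelaran and Petrov (727) before Leclerc, Sato and Takahashi (975).
Achebe, Oyelaran and Petrov all have date of promotion to current rank 2016-08-11, so the next rule applies.
Among Achebe, Oyelaran and Petrov, alphabetically by surname: Achebe before Oyelaran before Petrov.
Leclerc, Sato and Takahashi all have date of promotion to current rank 1998-09-14, so the next rule applies.
Among Leclerc, Sato and Takahashi, alphabetically by surname: Leclerc before Sato before Takahashi.
Order: Szabo, Achebe, Oyelaran, Petrov, Leclerc, Sato, Takahashi.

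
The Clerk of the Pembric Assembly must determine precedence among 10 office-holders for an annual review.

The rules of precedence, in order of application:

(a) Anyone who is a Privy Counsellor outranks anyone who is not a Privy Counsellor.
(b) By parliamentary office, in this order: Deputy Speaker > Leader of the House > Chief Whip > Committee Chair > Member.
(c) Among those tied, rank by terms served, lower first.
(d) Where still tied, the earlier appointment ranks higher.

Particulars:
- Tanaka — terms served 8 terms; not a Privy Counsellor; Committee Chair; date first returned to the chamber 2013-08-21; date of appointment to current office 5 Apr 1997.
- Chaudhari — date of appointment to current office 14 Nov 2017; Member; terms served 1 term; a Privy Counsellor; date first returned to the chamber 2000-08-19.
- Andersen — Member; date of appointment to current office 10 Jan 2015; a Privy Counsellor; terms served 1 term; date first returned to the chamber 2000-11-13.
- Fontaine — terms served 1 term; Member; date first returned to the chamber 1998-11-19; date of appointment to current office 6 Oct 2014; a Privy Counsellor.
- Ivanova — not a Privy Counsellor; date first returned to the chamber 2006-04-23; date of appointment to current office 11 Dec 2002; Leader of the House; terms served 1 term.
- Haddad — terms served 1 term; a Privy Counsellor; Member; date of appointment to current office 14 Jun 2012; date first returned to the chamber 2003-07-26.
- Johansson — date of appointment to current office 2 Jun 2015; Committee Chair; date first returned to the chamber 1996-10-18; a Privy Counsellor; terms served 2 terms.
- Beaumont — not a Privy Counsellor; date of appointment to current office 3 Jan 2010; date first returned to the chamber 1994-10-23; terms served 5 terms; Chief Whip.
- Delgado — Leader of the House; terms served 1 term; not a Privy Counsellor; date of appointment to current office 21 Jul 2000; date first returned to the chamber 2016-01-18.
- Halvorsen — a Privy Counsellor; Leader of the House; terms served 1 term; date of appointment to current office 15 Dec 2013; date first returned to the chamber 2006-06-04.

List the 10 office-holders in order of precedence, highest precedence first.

By the first rule: Halvorsen, Johansson, Haddad, Fontaine, Andersen and Chaudhari (each a Privy Counsellor); then Delgado, Ivanova, Beaumont and Tanaka (each not a Privy Counsellor).
Among Halvorsen, Johansson, Haddad, Fontaine, Andersen and Chaudhari, by parliamentary office: Halvorsen (Leader of the House) before Johansson (Committee Chair) before Haddad, Fontaine, Andersen and Chaudhari (Member).
Haddad, Fontaine, Andersen and Chaudhari all have terms served 1 term, so the next rule applies.
Among Haddad, Fontaine, Andersen and Chaudhari, by date of appointment to current office (earlier first): Haddad (14 Jun 2012) before Fontaine (6 Oct 2014) before Andersen (10 Jan 2015) before Chaudhari (14 Nov 2017).
Among Delgado, Ivanova, Beaumont and Tanaka, by parliamentary office: Delgado and Ivanova (Leader of the House) before Beaumont (Chief Whip) before Tanaka (Committee Chair).
Delgado and Ivanova both have terms served 1 term, so the next rule applies.
Among Delgado and Ivanova, by date of appointment to current office (earlier first): Delgado (21 Jul 2000) before Ivanova (11 Dec 2002).
Full order: Halvorsen, Johansson, Haddad, Fontaine, Andersen, Chaudhari, Delgado, Ivanova, Beaumont, Tanaka.

Halvorsen, Johansson, Haddad, Fontaine, Andersen, Chaudhari, Delgado, Ivanova, Beaumont, Tanaka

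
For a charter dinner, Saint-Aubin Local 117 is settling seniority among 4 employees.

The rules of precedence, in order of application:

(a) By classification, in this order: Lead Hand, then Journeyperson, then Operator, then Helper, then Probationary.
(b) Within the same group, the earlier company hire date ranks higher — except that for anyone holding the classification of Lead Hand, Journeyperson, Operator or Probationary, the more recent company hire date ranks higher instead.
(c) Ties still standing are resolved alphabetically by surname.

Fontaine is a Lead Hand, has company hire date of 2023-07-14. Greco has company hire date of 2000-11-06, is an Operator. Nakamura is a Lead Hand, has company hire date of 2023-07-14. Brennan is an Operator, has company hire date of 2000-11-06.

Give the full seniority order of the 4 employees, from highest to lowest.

By classification: Fontaine and Nakamura (Lead Hand); then Brennan and Greco (Operator).
Fontaine and Nakamura both have company hire date 2023-07-14, so the next rule applies.
Among Fontaine and Nakamura, alphabetically by surname: Fontaine before Nakamura.
Brennan and Greco both have company hire date 2000-11-06, so the next rule applies.
Among Brennan and Greco, alphabetically by surname: Brennan before Greco.
Full order: Fontaine, Nakamura, Brennan, Greco.

Fontaine, Nakamura, Brennan, Greco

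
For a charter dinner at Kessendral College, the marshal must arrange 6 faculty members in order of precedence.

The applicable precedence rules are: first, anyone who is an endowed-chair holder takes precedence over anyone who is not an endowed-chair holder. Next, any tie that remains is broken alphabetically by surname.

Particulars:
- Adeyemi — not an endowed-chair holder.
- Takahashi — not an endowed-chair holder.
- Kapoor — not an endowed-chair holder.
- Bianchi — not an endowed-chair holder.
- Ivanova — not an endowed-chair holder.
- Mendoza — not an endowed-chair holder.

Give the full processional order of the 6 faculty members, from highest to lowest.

Adeyemi, Bianchi, Ivanova, Kapoor, Mendoza, Takahashi

By the first rule: Adeyemi, Bianchi, Ivanova, Kapoor, Mendoza and Takahashi (each not an endowed-chair holder).
Among Adeyemi, Bianchi, Ivanova, Kapoor, Mendoza and Takahashi, alphabetically by surname: Adeyemi before Bianchi before Ivanova before Kapoor before Mendoza before Takahashi.
Full order: Adeyemi, Bianchi, Ivanova, Kapoor, Mendoza, Takahashi.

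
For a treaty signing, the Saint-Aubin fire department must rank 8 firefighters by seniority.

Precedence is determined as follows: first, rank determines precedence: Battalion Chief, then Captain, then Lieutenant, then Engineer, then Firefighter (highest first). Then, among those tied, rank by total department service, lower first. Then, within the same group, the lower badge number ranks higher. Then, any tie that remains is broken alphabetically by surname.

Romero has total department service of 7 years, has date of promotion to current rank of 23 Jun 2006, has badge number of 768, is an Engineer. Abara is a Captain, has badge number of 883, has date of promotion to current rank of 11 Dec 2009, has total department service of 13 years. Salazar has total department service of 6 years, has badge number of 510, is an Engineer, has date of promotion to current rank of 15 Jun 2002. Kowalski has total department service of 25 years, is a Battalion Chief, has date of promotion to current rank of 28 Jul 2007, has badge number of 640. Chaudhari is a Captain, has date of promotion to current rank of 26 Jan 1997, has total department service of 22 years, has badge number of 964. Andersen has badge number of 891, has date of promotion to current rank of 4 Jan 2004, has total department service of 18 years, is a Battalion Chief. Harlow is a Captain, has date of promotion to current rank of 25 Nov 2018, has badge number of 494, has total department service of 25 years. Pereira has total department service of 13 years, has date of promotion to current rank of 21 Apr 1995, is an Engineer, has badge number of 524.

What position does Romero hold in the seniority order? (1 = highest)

7

By rank: Andersen and Kowalski (Battalion Chief); then Abara, Chaudhari and Harlow (Captain); then Salazar, Romero and Pereira (Engineer).
Among Andersen and Kowalski, by total department service (lower first): Andersen (18 years) before Kowalski (25 years).
Among Abara, Chaudhari and Harlow, by total department service (lower first): Abara (13 years) before Chaudhari (22 years) before Harlow (25 years).
Among Salazar, Romero and Pereira, by total department service (lower first): Salazar (6 years) before Romero (7 years) before Pereira (13 years).
Order: Andersen, Kowalski, Abara, Chaudhari, Harlow, Salazar, Romero, Pereira. So position 7.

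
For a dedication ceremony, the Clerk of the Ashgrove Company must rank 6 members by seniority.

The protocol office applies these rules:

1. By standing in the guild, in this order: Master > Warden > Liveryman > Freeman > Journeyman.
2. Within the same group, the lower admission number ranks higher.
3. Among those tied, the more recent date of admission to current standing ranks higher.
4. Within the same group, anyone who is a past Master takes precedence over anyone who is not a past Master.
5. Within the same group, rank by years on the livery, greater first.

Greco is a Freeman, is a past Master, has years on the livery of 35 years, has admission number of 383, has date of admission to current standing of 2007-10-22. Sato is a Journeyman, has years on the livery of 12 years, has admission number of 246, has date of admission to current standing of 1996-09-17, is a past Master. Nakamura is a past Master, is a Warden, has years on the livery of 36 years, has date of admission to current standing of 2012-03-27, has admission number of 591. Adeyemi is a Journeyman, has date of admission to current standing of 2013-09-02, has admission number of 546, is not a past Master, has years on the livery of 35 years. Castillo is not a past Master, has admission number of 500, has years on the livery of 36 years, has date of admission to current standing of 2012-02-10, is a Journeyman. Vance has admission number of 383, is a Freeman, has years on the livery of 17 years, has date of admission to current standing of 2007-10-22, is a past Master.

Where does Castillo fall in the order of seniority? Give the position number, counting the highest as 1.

5

By standing in the guild: Nakamura (Warden); then Greco and Vance (Freeman); then Sato, Castillo and Adeyemi (Journeyman).
Greco and Vance both have admission number 383, so the next rule applies.
Greco and Vance both have date of admission to current standing 2007-10-22, so the next rule applies.
Greco and Vance are each a past Master, so the next rule applies.
Among Greco and Vance, by years on the livery (higher first): Greco (35 years) before Vance (17 years).
Among Sato, Castillo and Adeyemi, by admission number (lower first): Sato (246) before Castillo (500) before Adeyemi (546).
Order: Nakamura, Greco, Vance, Sato, Castillo, Adeyemi. So position 5.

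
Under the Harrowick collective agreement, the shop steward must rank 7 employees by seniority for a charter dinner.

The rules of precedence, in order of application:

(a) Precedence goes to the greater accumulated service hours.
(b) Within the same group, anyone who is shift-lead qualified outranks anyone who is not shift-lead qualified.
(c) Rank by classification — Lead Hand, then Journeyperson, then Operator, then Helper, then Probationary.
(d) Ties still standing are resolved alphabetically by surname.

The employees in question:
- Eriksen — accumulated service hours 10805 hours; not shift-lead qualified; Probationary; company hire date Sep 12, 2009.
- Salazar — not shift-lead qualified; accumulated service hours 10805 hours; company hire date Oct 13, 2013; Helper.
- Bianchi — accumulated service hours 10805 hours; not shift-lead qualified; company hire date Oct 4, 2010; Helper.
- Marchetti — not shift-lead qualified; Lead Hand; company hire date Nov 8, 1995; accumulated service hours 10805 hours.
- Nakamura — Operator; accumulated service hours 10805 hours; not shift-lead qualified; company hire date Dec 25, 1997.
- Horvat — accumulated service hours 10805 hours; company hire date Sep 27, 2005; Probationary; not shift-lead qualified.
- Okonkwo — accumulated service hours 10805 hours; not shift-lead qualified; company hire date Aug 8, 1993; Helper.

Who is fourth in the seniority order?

By accumulated service hours (higher first): Marchetti, Nakamura, Bianchi, Okonkwo, Salazar, Eriksen and Horvat (each 10805 hours).
Marchetti, Nakamura, Bianchi, Okonkwo, Salazar, Eriksen and Horvat are each not shift-lead qualified, so the next rule applies.
Among Marchetti, Nakamura, Bianchi, Okonkwo, Salazar, Eriksen and Horvat, by classification: Marchetti (Lead Hand) before Nakamura (Operator) before Bianchi, Okonkwo and Salazar (Helper) before Eriksen and Horvat (Probationary).
Among Bianchi, Okonkwo and Salazar, alphabetically by surname: Bianchi before Okonkwo before Salazar.
Among Eriksen and Horvat, alphabetically by surname: Eriksen before Horvat.
Order: Marchetti, Nakamura, Bianchi, Okonkwo, Salazar, Eriksen, Horvat.

Okonkwo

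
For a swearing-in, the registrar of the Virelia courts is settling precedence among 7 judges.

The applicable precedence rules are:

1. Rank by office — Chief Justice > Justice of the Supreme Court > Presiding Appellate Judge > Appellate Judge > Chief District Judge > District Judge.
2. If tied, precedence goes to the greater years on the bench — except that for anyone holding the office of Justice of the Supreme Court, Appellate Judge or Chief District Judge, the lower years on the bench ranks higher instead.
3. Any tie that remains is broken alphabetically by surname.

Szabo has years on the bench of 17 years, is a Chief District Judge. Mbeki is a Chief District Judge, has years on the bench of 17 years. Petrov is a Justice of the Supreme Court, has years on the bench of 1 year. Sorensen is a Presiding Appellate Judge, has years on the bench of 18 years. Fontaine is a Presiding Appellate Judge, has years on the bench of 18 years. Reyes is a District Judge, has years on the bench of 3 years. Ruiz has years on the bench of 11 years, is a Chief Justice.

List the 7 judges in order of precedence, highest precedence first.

Ruiz, Petrov, Fontaine, Sorensen, Mbeki, Szabo, Reyes

By office: Ruiz (Chief Justice); then Petrov (Justice of the Supreme Court); then Fontaine and Sorensen (Presiding Appellate Judge); then Mbeki and Szabo (Chief District Judge); then Reyes (District Judge).
Fontaine and Sorensen both have years on the bench 18 years, so the next rule applies.
Among Fontaine and Sorensen, alphabetically by surname: Fontaine before Sorensen.
Mbeki and Szabo both have years on the bench 17 years, so the next rule applies.
Among Mbeki and Szabo, alphabetically by surname: Mbeki before Szabo.
Full order: Ruiz, Petrov, Fontaine, Sorensen, Mbeki, Szabo, Reyes.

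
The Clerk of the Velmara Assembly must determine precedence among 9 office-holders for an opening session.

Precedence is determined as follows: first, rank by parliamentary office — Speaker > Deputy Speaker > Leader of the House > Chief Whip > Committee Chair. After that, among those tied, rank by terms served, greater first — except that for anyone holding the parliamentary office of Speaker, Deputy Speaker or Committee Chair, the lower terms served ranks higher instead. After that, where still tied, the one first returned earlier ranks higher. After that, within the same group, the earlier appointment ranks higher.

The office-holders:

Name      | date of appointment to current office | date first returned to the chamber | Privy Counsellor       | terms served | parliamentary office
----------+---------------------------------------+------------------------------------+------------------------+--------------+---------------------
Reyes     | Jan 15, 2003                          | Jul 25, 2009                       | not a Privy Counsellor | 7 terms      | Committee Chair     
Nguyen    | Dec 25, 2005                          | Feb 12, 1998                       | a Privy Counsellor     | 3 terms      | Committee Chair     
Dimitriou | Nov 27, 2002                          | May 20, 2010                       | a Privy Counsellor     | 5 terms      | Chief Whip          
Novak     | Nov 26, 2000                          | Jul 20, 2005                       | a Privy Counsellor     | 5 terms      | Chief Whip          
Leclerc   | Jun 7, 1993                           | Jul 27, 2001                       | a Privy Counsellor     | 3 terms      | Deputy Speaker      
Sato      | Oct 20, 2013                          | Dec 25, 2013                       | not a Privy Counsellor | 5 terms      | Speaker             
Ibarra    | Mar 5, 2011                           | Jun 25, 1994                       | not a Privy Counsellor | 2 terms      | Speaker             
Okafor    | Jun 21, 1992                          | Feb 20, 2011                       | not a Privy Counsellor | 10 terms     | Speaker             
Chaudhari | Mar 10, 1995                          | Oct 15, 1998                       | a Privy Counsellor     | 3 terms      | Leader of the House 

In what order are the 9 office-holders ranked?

Ibarra, Sato, Okafor, Leclerc, Chaudhari, Novak, Dimitriou, Nguyen, Reyes

By parliamentary office: Ibarra, Sato and Okafor (Speaker); then Leclerc (Deputy Speaker); then Chaudhari (Leader of the House); then Novak and Dimitriou (Chief Whip); then Nguyen and Reyes (Committee Chair).
Among Ibarra, Sato and Okafor, by terms served (lower first) (reversed rule for this group): Ibarra (2 terms) before Sato (5 terms) before Okafor (10 terms).
Novak and Dimitriou both have terms served 5 terms, so the next rule applies.
Among Novak and Dimitriou, by date first returned to the chamber (earlier first): Novak (Jul 20, 2005) before Dimitriou (May 20, 2010).
Among Nguyen and Reyes, by terms served (lower first) (reversed rule for this group): Nguyen (3 terms) before Reyes (7 terms).
Full order: Ibarra, Sato, Okafor, Leclerc, Chaudhari, Novak, Dimitriou, Nguyen, Reyes.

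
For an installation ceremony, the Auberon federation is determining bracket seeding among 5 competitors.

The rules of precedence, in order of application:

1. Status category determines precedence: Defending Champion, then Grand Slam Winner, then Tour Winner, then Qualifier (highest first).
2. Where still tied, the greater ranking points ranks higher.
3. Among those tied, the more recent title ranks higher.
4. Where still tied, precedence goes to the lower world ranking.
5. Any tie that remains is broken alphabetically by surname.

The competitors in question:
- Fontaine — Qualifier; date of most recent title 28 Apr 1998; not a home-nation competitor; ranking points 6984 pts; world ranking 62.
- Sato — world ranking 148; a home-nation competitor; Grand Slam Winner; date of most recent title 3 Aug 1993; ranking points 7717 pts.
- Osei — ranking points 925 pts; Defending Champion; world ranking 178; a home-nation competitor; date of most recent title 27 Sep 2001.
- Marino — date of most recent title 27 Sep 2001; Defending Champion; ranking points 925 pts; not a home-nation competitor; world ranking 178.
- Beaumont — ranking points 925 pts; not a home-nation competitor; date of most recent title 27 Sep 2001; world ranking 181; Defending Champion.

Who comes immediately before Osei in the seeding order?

By status category: Marino, Osei and Beaumont (Defending Champion); then Sato (Grand Slam Winner); then Fontaine (Qualifier).
Marino, Osei and Beaumont all have ranking points 925 pts, so the next rule applies.
Marino, Osei and Beaumont all have date of most recent title 27 Sep 2001, so the next rule applies.
Among Marino, Osei and Beaumont, by world ranking (lower first): Marino and Osei (178) before Beaumont (181).
Among Marino and Osei, alphabetically by surname: Marino before Osei.
Order: Marino, Osei, Beaumont, Sato, Fontaine.

Marino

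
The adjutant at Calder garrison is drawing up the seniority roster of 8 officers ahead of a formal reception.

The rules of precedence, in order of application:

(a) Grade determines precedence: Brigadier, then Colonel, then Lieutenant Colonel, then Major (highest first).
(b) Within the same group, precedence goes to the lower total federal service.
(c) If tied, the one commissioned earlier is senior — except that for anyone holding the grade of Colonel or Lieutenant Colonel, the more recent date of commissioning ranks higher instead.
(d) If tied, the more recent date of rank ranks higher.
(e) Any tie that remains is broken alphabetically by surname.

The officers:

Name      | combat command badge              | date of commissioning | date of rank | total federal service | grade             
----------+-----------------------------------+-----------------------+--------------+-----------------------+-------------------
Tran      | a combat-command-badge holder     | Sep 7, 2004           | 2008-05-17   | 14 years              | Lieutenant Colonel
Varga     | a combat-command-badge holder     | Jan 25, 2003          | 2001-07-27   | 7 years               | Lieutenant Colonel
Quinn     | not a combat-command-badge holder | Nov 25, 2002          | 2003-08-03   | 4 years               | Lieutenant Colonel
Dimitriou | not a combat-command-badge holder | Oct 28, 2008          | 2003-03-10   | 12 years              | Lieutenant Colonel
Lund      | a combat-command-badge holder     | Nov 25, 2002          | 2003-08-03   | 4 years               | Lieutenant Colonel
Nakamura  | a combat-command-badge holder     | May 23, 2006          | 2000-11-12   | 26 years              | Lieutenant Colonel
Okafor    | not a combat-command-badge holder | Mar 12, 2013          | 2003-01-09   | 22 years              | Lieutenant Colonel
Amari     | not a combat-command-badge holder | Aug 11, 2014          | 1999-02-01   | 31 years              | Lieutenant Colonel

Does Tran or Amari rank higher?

Tran

By grade: Lund, Quinn, Varga, Dimitriou, Tran, Okafor, Nakamura and Amari (Lieutenant Colonel).
Among Lund, Quinn, Varga, Dimitriou, Tran, Okafor, Nakamura and Amari, by total federal service (lower first): Lund and Quinn (4 years) before Varga (7 years) before Dimitriou (12 years) before Tran (14 years) before Okafor (22 years) before Nakamura (26 years) before Amari (31 years).
Lund and Quinn both have date of commissioning Nov 25, 2002, so the next rule applies.
Lund and Quinn both have date of rank 2003-08-03, so the next rule applies.
Among Lund and Quinn, alphabetically by surname: Lund before Quinn.
So Tran takes precedence.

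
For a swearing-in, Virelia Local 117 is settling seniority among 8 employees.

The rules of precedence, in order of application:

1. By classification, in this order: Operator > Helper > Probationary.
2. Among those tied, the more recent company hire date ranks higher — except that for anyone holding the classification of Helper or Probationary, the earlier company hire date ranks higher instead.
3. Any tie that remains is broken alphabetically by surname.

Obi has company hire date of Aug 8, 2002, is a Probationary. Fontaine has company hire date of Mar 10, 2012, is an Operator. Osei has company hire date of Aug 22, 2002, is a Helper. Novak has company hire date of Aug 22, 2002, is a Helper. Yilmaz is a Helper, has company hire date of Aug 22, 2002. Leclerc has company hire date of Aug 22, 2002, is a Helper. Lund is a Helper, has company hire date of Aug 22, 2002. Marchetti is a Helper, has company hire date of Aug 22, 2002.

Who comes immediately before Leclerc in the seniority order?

By classification: Fontaine (Operator); then Leclerc, Lund, Marchetti, Novak, Osei and Yilmaz (Helper); then Obi (Probationary).
Leclerc, Lund, Marchetti, Novak, Osei and Yilmaz all have company hire date Aug 22, 2002, so the next rule applies.
Among Leclerc, Lund, Marchetti, Novak, Osei and Yilmaz, alphabetically by surname: Leclerc before Lund before Marchetti before Novak before Osei before Yilmaz.
Order: Fontaine, Leclerc, Lund, Marchetti, Novak, Osei, Yilmaz, Obi.

Fontaine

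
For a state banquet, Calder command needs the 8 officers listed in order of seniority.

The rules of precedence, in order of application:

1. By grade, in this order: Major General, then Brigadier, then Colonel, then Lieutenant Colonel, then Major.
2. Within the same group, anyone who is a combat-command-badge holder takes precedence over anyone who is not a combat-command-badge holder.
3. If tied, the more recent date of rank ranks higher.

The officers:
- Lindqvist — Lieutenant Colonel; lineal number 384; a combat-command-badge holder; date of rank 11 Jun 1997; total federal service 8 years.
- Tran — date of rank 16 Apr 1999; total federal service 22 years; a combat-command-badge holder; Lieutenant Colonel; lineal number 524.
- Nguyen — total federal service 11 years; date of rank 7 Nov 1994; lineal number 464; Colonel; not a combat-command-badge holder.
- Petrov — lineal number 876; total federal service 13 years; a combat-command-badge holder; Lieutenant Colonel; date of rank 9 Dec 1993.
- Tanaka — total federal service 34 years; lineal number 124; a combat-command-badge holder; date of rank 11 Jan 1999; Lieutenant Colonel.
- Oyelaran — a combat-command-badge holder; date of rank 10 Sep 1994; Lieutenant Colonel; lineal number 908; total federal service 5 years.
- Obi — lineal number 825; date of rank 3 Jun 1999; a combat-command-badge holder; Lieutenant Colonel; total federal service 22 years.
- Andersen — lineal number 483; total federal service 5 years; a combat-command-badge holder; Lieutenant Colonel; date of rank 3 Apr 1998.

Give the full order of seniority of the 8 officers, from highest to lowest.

Nguyen, Obi, Tran, Tanaka, Andersen, Lindqvist, Oyelaran, Petrov

By grade: Nguyen (Colonel); then Obi, Tran, Tanaka, Andersen, Lindqvist, Oyelaran and Petrov (Lieutenant Colonel).
Obi, Tran, Tanaka, Andersen, Lindqvist, Oyelaran and Petrov are each a combat-command-badge holder, so the next rule applies.
Among Obi, Tran, Tanaka, Andersen, Lindqvist, Oyelaran and Petrov, by date of rank (later first): Obi (3 Jun 1999) before Tran (16 Apr 1999) before Tanaka (11 Jan 1999) before Andersen (3 Apr 1998) before Lindqvist (11 Jun 1997) before Oyelaran (10 Sep 1994) before Petrov (9 Dec 1993).
Full order: Nguyen, Obi, Tran, Tanaka, Andersen, Lindqvist, Oyelaran, Petrov.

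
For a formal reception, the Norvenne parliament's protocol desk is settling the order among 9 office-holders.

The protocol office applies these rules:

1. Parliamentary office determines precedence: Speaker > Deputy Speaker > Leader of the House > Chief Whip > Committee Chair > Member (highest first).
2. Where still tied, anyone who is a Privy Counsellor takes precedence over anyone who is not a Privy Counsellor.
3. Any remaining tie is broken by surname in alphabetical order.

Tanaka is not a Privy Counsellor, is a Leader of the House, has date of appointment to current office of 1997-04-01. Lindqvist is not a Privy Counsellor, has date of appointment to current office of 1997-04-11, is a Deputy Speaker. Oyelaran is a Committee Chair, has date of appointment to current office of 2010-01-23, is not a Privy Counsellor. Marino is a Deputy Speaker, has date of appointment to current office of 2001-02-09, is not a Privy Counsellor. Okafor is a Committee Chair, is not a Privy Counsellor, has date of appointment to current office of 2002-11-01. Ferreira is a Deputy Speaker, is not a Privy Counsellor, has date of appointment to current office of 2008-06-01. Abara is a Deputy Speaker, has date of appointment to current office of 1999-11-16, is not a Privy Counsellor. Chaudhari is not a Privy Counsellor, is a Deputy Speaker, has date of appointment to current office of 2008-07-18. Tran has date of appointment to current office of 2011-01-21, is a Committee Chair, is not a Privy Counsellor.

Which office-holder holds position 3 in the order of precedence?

By parliamentary office: Abara, Chaudhari, Ferreira, Lindqvist and Marino (Deputy Speaker); then Tanaka (Leader of the House); then Okafor, Oyelaran and Tran (Committee Chair).
Abara, Chaudhari, Ferreira, Lindqvist and Marino are each not a Privy Counsellor, so the next rule applies.
Among Abara, Chaudhari, Ferreira, Lindqvist and Marino, alphabetically by surname: Abara before Chaudhari before Ferreira before Lindqvist before Marino.
Okafor, Oyelaran and Tran are each not a Privy Counsellor, so the next rule applies.
Among Okafor, Oyelaran and Tran, alphabetically by surname: Okafor before Oyelaran before Tran.
Order: Abara, Chaudhari, Ferreira, Lindqvist, Marino, Tanaka, Okafor, Oyelaran, Tran.

Ferreira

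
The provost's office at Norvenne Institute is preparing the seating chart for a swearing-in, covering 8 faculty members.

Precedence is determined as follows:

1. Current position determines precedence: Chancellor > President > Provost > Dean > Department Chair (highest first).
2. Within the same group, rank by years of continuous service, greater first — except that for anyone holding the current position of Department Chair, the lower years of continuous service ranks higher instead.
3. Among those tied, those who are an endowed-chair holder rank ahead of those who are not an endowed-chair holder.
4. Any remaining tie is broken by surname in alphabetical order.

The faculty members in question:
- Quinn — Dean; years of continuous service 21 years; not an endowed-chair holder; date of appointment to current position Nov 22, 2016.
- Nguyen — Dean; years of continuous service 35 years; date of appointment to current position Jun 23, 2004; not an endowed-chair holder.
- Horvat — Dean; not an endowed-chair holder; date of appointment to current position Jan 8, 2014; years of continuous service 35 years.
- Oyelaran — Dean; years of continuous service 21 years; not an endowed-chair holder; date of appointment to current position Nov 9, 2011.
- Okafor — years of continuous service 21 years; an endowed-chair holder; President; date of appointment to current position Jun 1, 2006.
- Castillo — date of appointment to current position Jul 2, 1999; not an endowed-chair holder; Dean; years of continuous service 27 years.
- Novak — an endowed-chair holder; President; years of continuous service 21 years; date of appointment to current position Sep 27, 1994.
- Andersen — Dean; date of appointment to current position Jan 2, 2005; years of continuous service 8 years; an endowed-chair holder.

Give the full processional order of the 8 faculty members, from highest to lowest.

By current position: Novak and Okafor (President); then Horvat, Nguyen, Castillo, Oyelaran, Quinn and Andersen (Dean).
Novak and Okafor both have years of continuous service 21 years, so the next rule applies.
Novak and Okafor are each an endowed-chair holder, so the next rule applies.
Among Novak and Okafor, alphabetically by surname: Novak before Okafor.
Among Horvat, Nguyen, Castillo, Oyelaran, Quinn and Andersen, by years of continuous service (higher first): Horvat and Nguyen (35 years) before Castillo (27 years) before Oyelaran and Quinn (21 years) before Andersen (8 years).
Horvat and Nguyen are each not an endowed-chair holder, so the next rule applies.
Among Horvat and Nguyen, alphabetically by surname: Horvat before Nguyen.
Oyelaran and Quinn are each not an endowed-chair holder, so the next rule applies.
Among Oyelaran and Quinn, alphabetically by surname: Oyelaran before Quinn.
Full order: Novak, Okafor, Horvat, Nguyen, Castillo, Oyelaran, Quinn, Andersen.

Novak, Okafor, Horvat, Nguyen, Castillo, Oyelaran, Quinn, Andersen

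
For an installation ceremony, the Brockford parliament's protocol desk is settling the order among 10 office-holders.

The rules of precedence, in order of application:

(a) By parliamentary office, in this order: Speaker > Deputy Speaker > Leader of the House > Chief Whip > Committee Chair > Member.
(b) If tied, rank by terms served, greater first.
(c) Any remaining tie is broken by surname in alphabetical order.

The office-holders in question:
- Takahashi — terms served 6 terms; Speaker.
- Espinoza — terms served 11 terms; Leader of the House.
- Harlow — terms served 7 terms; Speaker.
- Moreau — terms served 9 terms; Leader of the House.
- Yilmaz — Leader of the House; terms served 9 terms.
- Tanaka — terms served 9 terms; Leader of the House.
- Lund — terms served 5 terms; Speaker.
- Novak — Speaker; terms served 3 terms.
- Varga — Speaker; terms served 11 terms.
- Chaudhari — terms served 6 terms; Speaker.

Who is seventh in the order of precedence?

Espinoza

By parliamentary office: Varga, Harlow, Chaudhari, Takahashi, Lund and Novak (Speaker); then Espinoza, Moreau, Tanaka and Yilmaz (Leader of the House).
Among Varga, Harlow, Chaudhari, Takahashi, Lund and Novak, by terms served (higher first): Varga (11 terms) before Harlow (7 terms) before Chaudhari and Takahashi (6 terms) before Lund (5 terms) before Novak (3 terms).
Among Chaudhari and Takahashi, alphabetically by surname: Chaudhari before Takahashi.
Among Espinoza, Moreau, Tanaka and Yilmaz, by terms served (higher first): Espinoza (11 terms) before Moreau, Tanaka and Yilmaz (9 terms).
Among Moreau, Tanaka and Yilmaz, alphabetically by surname: Moreau before Tanaka before Yilmaz.
Order: Varga, Harlow, Chaudhari, Takahashi, Lund, Novak, Espinoza, Moreau, Tanaka, Yilmaz.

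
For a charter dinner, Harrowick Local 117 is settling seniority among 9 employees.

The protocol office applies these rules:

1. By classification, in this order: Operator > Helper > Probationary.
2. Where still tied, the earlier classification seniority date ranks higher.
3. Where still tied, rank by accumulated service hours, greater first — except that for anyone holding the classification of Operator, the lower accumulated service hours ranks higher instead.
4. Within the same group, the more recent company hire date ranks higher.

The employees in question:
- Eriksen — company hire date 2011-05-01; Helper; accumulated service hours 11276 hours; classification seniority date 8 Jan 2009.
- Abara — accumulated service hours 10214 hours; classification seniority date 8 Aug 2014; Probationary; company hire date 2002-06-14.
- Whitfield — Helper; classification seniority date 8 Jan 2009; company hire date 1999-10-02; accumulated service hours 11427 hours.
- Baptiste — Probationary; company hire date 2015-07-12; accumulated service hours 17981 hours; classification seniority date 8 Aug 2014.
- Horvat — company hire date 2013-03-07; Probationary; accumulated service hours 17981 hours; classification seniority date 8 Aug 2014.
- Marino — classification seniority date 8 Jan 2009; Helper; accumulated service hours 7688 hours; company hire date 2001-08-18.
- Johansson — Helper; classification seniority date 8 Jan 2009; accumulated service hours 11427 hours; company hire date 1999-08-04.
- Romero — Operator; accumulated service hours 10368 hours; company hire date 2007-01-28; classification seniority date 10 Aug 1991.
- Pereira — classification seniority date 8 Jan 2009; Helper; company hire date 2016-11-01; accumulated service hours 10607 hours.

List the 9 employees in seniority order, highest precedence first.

Romero, Whitfield, Johansson, Eriksen, Pereira, Marino, Baptiste, Horvat, Abara

By classification: Romero (Operator); then Whitfield, Johansson, Eriksen, Pereira and Marino (Helper); then Baptiste, Horvat and Abara (Probationary).
Whitfield, Johansson, Eriksen, Pereira and Marino all have classification seniority date 8 Jan 2009, so the next rule applies.
Among Whitfield, Johansson, Eriksen, Pereira and Marino, by accumulated service hours (higher first): Whitfield and Johansson (11427 hours) before Eriksen (11276 hours) before Pereira (10607 hours) before Marino (7688 hours).
Among Whitfield and Johansson, by company hire date (later first): Whitfield (1999-10-02) before Johansson (1999-08-04).
Baptiste, Horvat and Abara all have classification seniority date 8 Aug 2014, so the next rule applies.
Among Baptiste, Horvat and Abara, by accumulated service hours (higher first): Baptiste and Horvat (17981 hours) before Abara (10214 hours).
Among Baptiste and Horvat, by company hire date (later first): Baptiste (2015-07-12) before Horvat (2013-03-07).
Full order: Romero, Whitfield, Johansson, Eriksen, Pereira, Marino, Baptiste, Horvat, Abara.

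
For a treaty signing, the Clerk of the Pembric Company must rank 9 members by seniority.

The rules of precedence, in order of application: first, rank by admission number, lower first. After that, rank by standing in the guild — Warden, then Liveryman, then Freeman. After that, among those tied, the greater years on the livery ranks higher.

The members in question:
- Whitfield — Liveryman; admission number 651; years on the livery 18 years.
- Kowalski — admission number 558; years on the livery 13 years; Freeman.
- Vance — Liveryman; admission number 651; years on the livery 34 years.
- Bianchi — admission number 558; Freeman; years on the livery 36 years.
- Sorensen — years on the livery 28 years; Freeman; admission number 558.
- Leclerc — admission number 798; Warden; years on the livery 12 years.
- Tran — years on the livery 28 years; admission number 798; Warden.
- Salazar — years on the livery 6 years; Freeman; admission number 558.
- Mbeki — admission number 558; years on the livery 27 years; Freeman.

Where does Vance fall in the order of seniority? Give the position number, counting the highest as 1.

By admission number (lower first): Bianchi, Sorensen, Mbeki, Kowalski and Salazar (each 558); then Vance and Whitfield (both 651); then Tran and Leclerc (both 798).
Bianchi, Sorensen, Mbeki, Kowalski and Salazar are each Freeman, so the next rule applies.
Among Bianchi, Sorensen, Mbeki, Kowalski and Salazar, by years on the livery (higher first): Bianchi (36 years) before Sorensen (28 years) before Mbeki (27 years) before Kowalski (13 years) before Salazar (6 years).
Vance and Whitfield are each Liveryman, so the next rule applies.
Among Vance and Whitfield, by years on the livery (higher first): Vance (34 years) before Whitfield (18 years).
Tran and Leclerc are each Warden, so the next rule applies.
Among Tran and Leclerc, by years on the livery (higher first): Tran (28 years) before Leclerc (12 years).
Order: Bianchi, Sorensen, Mbeki, Kowalski, Salazar, Vance, Whitfield, Tran, Leclerc. So position 6.

6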